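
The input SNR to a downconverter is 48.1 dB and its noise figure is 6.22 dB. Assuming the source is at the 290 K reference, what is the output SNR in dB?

41.88 dB

By definition F = SNR_in/SNR_out, so in dB: SNR_out = SNR_in − NF
SNR_out = 48.1 − 6.22 = 41.88 dB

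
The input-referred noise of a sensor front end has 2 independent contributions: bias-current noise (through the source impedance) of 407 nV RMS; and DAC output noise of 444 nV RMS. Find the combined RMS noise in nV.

Uncorrelated sources add in power (mean-square): V_tot = √(ΣV_i²)
V_tot = √[(4.07×10⁻⁷)² + (4.44×10⁻⁷)²] = 6.02×10⁻⁷ V = 602 nV

602 nV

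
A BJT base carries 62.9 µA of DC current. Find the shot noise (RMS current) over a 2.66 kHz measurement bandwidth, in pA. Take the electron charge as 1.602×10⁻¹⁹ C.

I_n = √(2qI·B)
2qI·B = 2 × 1.602×10⁻¹⁹ × 6.29×10⁻⁵ × 2.66×10³ = 5.36×10⁻²⁰ A²
I_n = √(5.36×10⁻²⁰) = 2.32×10⁻¹⁰ A = 232 pA

232 pA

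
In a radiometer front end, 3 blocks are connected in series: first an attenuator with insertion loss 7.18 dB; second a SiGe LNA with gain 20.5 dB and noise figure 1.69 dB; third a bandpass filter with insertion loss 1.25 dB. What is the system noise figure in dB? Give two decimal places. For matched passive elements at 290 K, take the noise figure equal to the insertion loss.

8.88 dB

Convert to linear (a loss of L dB is a gain of −L dB): F_i = 10^(NF_i/10), G_i = 10^(G_i,dB/10)
  Stage 1: F_1 = 10^(7.18/10) = 5.224, G_1 = 10^(−7.18/10) = 0.1914
  Stage 2: F_2 = 10^(1.69/10) = 1.476, G_2 = 10^(20.5/10) = 112.2
  Stage 3: F_3 = 10^(1.25/10) = 1.334, G_3 = 10^(−1.25/10) = 0.7499
Friis cascade:
  F = 5.224 + (1.476 − 1)/0.1914 + (1.334 − 1)/21.48 = 7.725
NF = 10 log₁₀(7.725) = 8.88 dB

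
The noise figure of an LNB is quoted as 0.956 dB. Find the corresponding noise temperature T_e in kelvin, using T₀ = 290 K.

71.4 K

F = 10^(0.956/10) = 1.24624
T_e = (F − 1)·T₀ = (1.24624 − 1) × 290 = 71.4 K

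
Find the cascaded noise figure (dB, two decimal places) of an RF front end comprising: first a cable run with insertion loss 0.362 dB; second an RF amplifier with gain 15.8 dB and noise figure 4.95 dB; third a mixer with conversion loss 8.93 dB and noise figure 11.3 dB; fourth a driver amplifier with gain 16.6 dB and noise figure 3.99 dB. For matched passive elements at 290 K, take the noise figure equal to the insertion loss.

Convert to linear (a loss of L dB is a gain of −L dB): F_i = 10^(NF_i/10), G_i = 10^(G_i,dB/10)
  Stage 1: F_1 = 10^(0.362/10) = 1.087, G_1 = 10^(−0.362/10) = 0.9200
  Stage 2: F_2 = 10^(4.95/10) = 3.126, G_2 = 10^(15.8/10) = 38.02
  Stage 3: F_3 = 10^(11.3/10) = 13.49, G_3 = 10^(−8.93/10) = 0.1279
  Stage 4: F_4 = 10^(3.99/10) = 2.506, G_4 = 10^(16.6/10) = 45.71
Friis cascade:
  F = 1.087 + (3.126 − 1)/0.9200 + (13.49 − 1)/34.98 + (2.506 − 1)/4.475 = 4.091
NF = 10 log₁₀(4.091) = 6.12 dB

6.12 dB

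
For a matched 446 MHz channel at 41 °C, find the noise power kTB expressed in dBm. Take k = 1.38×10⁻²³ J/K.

T = 41 °C + 273.15 = 314.15 K
P_n = kTB = 1.38×10⁻²³ × 314.15 × 4.46×10⁸ = 1.93×10⁻¹² W
In dBm: 10 log₁₀(1.93×10⁻¹² / 10⁻³) = −87.1 dBm

−87.1 dBm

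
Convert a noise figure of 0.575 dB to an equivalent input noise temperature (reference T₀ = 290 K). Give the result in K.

41.1 K

F = 10^(0.575/10) = 1.14156
T_e = (F − 1)·T₀ = (1.14156 − 1) × 290 = 41.1 K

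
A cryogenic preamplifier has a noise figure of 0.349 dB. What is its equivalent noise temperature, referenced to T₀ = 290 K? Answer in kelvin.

F = 10^(0.349/10) = 1.08368
T_e = (F − 1)·T₀ = (1.08368 − 1) × 290 = 24.3 K

24.3 K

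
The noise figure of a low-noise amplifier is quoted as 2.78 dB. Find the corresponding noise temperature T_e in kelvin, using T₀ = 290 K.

F = 10^(2.78/10) = 1.89671
T_e = (F − 1)·T₀ = (1.89671 − 1) × 290 = 260 K

260 K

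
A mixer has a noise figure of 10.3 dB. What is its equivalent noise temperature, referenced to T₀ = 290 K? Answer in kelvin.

F = 10^(10.3/10) = 10.7152
T_e = (F − 1)·T₀ = (10.7152 − 1) × 290 = 2817 K

2817 K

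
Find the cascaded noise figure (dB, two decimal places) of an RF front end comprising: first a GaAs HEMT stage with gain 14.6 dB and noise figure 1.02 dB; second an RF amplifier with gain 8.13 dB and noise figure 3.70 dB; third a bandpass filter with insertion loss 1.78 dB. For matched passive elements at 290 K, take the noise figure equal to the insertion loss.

1.19 dB

Convert to linear (a loss of L dB is a gain of −L dB): F_i = 10^(NF_i/10), G_i = 10^(G_i,dB/10)
  Stage 1: F_1 = 10^(1.02/10) = 1.265, G_1 = 10^(14.6/10) = 28.84
  Stage 2: F_2 = 10^(3.70/10) = 2.344, G_2 = 10^(8.13/10) = 6.501
  Stage 3: F_3 = 10^(1.78/10) = 1.507, G_3 = 10^(−1.78/10) = 0.6637
Friis cascade:
  F = 1.265 + (2.344 − 1)/28.84 + (1.507 − 1)/187.5 = 1.314
NF = 10 log₁₀(1.314) = 1.19 dB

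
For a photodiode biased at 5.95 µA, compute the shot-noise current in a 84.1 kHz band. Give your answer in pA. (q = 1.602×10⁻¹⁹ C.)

400 pA

I_n = √(2qI·B)
2qI·B = 2 × 1.602×10⁻¹⁹ × 5.95×10⁻⁶ × 8.41×10⁴ = 1.60×10⁻¹⁹ A²
I_n = √(1.60×10⁻¹⁹) = 4.00×10⁻¹⁰ A = 400 pA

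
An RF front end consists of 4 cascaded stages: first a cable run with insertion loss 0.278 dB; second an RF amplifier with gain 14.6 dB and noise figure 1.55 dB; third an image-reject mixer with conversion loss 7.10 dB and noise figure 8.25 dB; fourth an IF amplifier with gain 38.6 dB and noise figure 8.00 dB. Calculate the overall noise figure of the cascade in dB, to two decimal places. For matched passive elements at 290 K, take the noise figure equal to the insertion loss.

4.38 dB

Convert to linear (a loss of L dB is a gain of −L dB): F_i = 10^(NF_i/10), G_i = 10^(G_i,dB/10)
  Stage 1: F_1 = 10^(0.278/10) = 1.066, G_1 = 10^(−0.278/10) = 0.9380
  Stage 2: F_2 = 10^(1.55/10) = 1.429, G_2 = 10^(14.6/10) = 28.84
  Stage 3: F_3 = 10^(8.25/10) = 6.683, G_3 = 10^(−7.10/10) = 0.1950
  Stage 4: F_4 = 10^(8.00/10) = 6.310, G_4 = 10^(38.6/10) = 7244
Friis cascade:
  F = 1.066 + (1.429 − 1)/0.9380 + (6.683 − 1)/27.05 + (6.310 − 1)/5.275 = 2.740
NF = 10 log₁₀(2.740) = 4.38 dB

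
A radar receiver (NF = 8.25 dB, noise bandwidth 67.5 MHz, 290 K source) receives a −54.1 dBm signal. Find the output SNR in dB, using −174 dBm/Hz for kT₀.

Noise floor: N = −174 + 10 log₁₀(B) + NF
10 log₁₀(6.75×10⁷) = 78.29 dB
N = −174 + 78.29 + 8.25 = −87.46 dBm
SNR = P_sig − N = −54.1 − (−87.46) = 33.36 dB → 33.4 dB

33.4 dB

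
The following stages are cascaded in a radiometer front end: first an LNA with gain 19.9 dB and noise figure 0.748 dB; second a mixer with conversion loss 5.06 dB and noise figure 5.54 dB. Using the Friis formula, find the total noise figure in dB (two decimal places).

0.84 dB

Convert to linear (a loss of L dB is a gain of −L dB): F_i = 10^(NF_i/10), G_i = 10^(G_i,dB/10)
  Stage 1: F_1 = 10^(0.748/10) = 1.188, G_1 = 10^(19.9/10) = 97.72
  Stage 2: F_2 = 10^(5.54/10) = 3.581, G_2 = 10^(−5.06/10) = 0.3119
Friis cascade:
  F = 1.188 + (3.581 − 1)/97.72 = 1.214
NF = 10 log₁₀(1.214) = 0.84 dB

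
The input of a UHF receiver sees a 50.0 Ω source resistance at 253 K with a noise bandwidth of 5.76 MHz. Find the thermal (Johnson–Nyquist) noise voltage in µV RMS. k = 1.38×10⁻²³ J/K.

2.01 µV

V_n = √(4kTRB)
4kTRB = 4 × 1.38×10⁻²³ × 253 × 5.00×10¹ × 5.76×10⁶ = 4.02×10⁻¹² V²
V_n = √(4.02×10⁻¹²) = 2.01×10⁻⁶ V = 2.01 µV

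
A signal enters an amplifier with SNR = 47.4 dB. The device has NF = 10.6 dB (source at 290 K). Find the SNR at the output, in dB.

By definition F = SNR_in/SNR_out, so in dB: SNR_out = SNR_in − NF
SNR_out = 47.4 − 10.6 = 36.8 dB

36.8 dB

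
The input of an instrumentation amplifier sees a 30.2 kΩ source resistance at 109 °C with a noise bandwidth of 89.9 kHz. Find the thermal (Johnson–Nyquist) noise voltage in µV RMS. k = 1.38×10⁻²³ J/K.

7.57 µV

T = 109 °C + 273.15 = 382.15 K
V_n = √(4kTRB)
4kTRB = 4 × 1.38×10⁻²³ × 382.15 × 3.02×10⁴ × 8.99×10⁴ = 5.73×10⁻¹¹ V²
V_n = √(5.73×10⁻¹¹) = 7.57×10⁻⁶ V = 7.57 µV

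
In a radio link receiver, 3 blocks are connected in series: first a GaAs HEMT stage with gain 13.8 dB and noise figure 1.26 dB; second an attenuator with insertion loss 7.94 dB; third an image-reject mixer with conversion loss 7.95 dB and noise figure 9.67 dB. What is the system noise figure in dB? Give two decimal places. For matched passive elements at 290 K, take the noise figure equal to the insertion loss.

Convert to linear (a loss of L dB is a gain of −L dB): F_i = 10^(NF_i/10), G_i = 10^(G_i,dB/10)
  Stage 1: F_1 = 10^(1.26/10) = 1.337, G_1 = 10^(13.8/10) = 23.99
  Stage 2: F_2 = 10^(7.94/10) = 6.223, G_2 = 10^(−7.94/10) = 0.1607
  Stage 3: F_3 = 10^(9.67/10) = 9.268, G_3 = 10^(−7.95/10) = 0.1603
Friis cascade:
  F = 1.337 + (6.223 − 1)/23.99 + (9.268 − 1)/3.855 = 3.699
NF = 10 log₁₀(3.699) = 5.68 dB

5.68 dB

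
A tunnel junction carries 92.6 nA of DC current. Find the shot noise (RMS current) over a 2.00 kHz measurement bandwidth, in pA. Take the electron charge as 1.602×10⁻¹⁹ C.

7.70 pA

I_n = √(2qI·B)
2qI·B = 2 × 1.602×10⁻¹⁹ × 9.26×10⁻⁸ × 2.00×10³ = 5.93×10⁻²³ A²
I_n = √(5.93×10⁻²³) = 7.70×10⁻¹² A = 7.70 pA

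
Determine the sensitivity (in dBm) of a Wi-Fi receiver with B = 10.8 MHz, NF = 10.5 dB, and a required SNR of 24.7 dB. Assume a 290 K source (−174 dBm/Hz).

Sensitivity = −174 + 10 log₁₀(B) + NF + SNR_min
= −174 + 70.33 + 10.5 + 24.7
= −68.47 dBm → −68.5 dBm

−68.5 dBm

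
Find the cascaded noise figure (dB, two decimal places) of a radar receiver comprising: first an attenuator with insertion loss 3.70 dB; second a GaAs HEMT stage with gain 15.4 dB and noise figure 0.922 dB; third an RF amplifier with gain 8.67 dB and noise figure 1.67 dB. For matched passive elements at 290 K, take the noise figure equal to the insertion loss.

4.67 dB

Convert to linear (a loss of L dB is a gain of −L dB): F_i = 10^(NF_i/10), G_i = 10^(G_i,dB/10)
  Stage 1: F_1 = 10^(3.70/10) = 2.344, G_1 = 10^(−3.70/10) = 0.4266
  Stage 2: F_2 = 10^(0.922/10) = 1.237, G_2 = 10^(15.4/10) = 34.67
  Stage 3: F_3 = 10^(1.67/10) = 1.469, G_3 = 10^(8.67/10) = 7.362
Friis cascade:
  F = 2.344 + (1.237 − 1)/0.4266 + (1.469 − 1)/14.79 = 2.930
NF = 10 log₁₀(2.930) = 4.67 dB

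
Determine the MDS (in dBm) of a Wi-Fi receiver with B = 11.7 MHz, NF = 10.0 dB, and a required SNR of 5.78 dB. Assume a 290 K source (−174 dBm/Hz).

−87.5 dBm

Sensitivity = −174 + 10 log₁₀(B) + NF + SNR_min
= −174 + 70.68 + 10.0 + 5.78
= −87.54 dBm → −87.5 dBm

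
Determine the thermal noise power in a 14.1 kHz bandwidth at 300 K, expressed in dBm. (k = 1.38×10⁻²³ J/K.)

−132.3 dBm

P_n = kTB = 1.38×10⁻²³ × 300 × 1.41×10⁴ = 5.84×10⁻¹⁷ W
In dBm: 10 log₁₀(5.84×10⁻¹⁷ / 10⁻³) = −132.3 dBm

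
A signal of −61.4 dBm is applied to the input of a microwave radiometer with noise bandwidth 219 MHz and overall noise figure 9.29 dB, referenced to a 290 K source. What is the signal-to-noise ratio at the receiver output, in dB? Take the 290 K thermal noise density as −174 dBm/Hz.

Noise floor: N = −174 + 10 log₁₀(B) + NF
10 log₁₀(2.19×10⁸) = 83.4 dB
N = −174 + 83.4 + 9.29 = −81.31 dBm
SNR = P_sig − N = −61.4 − (−81.31) = 19.91 dB → 19.9 dB

19.9 dB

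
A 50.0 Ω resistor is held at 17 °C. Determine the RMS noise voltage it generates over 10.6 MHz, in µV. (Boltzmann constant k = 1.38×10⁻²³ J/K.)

2.91 µV

T = 17 °C + 273.15 = 290.15 K
V_n = √(4kTRB)
4kTRB = 4 × 1.38×10⁻²³ × 290.15 × 5.00×10¹ × 1.06×10⁷ = 8.49×10⁻¹² V²
V_n = √(8.49×10⁻¹²) = 2.91×10⁻⁶ V = 2.91 µV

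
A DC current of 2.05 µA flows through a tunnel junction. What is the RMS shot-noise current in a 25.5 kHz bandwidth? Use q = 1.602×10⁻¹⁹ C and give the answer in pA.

129 pA

I_n = √(2qI·B)
2qI·B = 2 × 1.602×10⁻¹⁹ × 2.05×10⁻⁶ × 2.55×10⁴ = 1.67×10⁻²⁰ A²
I_n = √(1.67×10⁻²⁰) = 1.29×10⁻¹⁰ A = 129 pA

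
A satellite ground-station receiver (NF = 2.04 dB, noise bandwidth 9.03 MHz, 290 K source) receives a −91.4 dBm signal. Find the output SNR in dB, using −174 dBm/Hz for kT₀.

Noise floor: N = −174 + 10 log₁₀(B) + NF
10 log₁₀(9.03×10⁶) = 69.56 dB
N = −174 + 69.56 + 2.04 = −102.40 dBm
SNR = P_sig − N = −91.4 − (−102.40) = 11.00 dB → 11.0 dB

11.0 dB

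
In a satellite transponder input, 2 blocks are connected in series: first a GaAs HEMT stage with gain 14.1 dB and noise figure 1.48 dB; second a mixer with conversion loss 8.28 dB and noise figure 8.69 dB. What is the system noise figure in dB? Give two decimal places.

Convert to linear (a loss of L dB is a gain of −L dB): F_i = 10^(NF_i/10), G_i = 10^(G_i,dB/10)
  Stage 1: F_1 = 10^(1.48/10) = 1.406, G_1 = 10^(14.1/10) = 25.70
  Stage 2: F_2 = 10^(8.69/10) = 7.396, G_2 = 10^(−8.28/10) = 0.1486
Friis cascade:
  F = 1.406 + (7.396 − 1)/25.70 = 1.655
NF = 10 log₁₀(1.655) = 2.19 dB

2.19 dB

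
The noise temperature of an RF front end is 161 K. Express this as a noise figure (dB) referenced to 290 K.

1.92 dB

F = 1 + T_e/T₀ = 1 + 161/290 = 1.55517
NF = 10 log₁₀(1.55517) = 1.92 dB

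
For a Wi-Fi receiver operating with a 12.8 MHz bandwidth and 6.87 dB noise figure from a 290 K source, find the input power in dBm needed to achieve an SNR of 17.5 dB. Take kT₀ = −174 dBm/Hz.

Sensitivity = −174 + 10 log₁₀(B) + NF + SNR_min
= −174 + 71.07 + 6.87 + 17.5
= −78.56 dBm → −78.6 dBm

−78.6 dBm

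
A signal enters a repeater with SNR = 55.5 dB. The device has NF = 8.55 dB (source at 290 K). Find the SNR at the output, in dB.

By definition F = SNR_in/SNR_out, so in dB: SNR_out = SNR_in − NF
SNR_out = 55.5 − 8.55 = 46.95 dB

46.95 dB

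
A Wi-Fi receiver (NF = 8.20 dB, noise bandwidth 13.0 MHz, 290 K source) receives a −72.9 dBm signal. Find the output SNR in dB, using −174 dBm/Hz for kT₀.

21.8 dB

Noise floor: N = −174 + 10 log₁₀(B) + NF
10 log₁₀(1.30×10⁷) = 71.14 dB
N = −174 + 71.14 + 8.20 = −94.66 dBm
SNR = P_sig − N = −72.9 − (−94.66) = 21.76 dB → 21.8 dB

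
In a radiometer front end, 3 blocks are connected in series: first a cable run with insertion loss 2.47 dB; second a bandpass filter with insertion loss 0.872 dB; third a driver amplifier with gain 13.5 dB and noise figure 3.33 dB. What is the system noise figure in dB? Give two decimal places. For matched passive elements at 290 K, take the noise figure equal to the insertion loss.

6.67 dB

Convert to linear (a loss of L dB is a gain of −L dB): F_i = 10^(NF_i/10), G_i = 10^(G_i,dB/10)
  Stage 1: F_1 = 10^(2.47/10) = 1.766, G_1 = 10^(−2.47/10) = 0.5662
  Stage 2: F_2 = 10^(0.872/10) = 1.222, G_2 = 10^(−0.872/10) = 0.8181
  Stage 3: F_3 = 10^(3.33/10) = 2.153, G_3 = 10^(13.5/10) = 22.39
Friis cascade:
  F = 1.766 + (1.222 − 1)/0.5662 + (2.153 − 1)/0.4632 = 4.647
NF = 10 log₁₀(4.647) = 6.67 dB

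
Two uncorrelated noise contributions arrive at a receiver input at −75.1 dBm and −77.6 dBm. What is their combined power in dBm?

−73.2 dBm

Convert to linear, add, convert back:
P₁ = 3.09×10⁻¹¹ W, P₂ = 1.74×10⁻¹¹ W
P_tot = 4.83×10⁻¹¹ W → 10 log₁₀(P_tot / 10⁻³) = −73.2 dBm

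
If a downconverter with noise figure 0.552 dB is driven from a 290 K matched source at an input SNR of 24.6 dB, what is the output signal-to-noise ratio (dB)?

24.048 dB

By definition F = SNR_in/SNR_out, so in dB: SNR_out = SNR_in − NF
SNR_out = 24.6 − 0.552 = 24.048 dB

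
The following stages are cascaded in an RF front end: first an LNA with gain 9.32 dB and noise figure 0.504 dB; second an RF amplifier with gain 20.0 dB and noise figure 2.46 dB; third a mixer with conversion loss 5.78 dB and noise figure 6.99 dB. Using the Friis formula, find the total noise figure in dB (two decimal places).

Convert to linear (a loss of L dB is a gain of −L dB): F_i = 10^(NF_i/10), G_i = 10^(G_i,dB/10)
  Stage 1: F_1 = 10^(0.504/10) = 1.123, G_1 = 10^(9.32/10) = 8.551
  Stage 2: F_2 = 10^(2.46/10) = 1.762, G_2 = 10^(20.0/10) = 100.0
  Stage 3: F_3 = 10^(6.99/10) = 5.000, G_3 = 10^(−5.78/10) = 0.2642
Friis cascade:
  F = 1.123 + (1.762 − 1)/8.551 + (5.000 − 1)/855.1 = 1.217
NF = 10 log₁₀(1.217) = 0.85 dB

0.85 dB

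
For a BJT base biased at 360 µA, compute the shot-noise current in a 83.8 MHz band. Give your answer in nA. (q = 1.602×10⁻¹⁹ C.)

I_n = √(2qI·B)
2qI·B = 2 × 1.602×10⁻¹⁹ × 3.60×10⁻⁴ × 8.38×10⁷ = 9.67×10⁻¹⁵ A²
I_n = √(9.67×10⁻¹⁵) = 9.83×10⁻⁸ A = 98.3 nA

98.3 nA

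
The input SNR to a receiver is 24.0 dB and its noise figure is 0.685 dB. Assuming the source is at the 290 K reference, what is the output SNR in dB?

By definition F = SNR_in/SNR_out, so in dB: SNR_out = SNR_in − NF
SNR_out = 24.0 − 0.685 = 23.315 dB

23.315 dB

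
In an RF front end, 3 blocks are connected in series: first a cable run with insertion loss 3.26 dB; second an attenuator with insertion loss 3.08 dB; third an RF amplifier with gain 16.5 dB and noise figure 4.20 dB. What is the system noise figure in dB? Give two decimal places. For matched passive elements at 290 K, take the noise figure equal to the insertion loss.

Convert to linear (a loss of L dB is a gain of −L dB): F_i = 10^(NF_i/10), G_i = 10^(G_i,dB/10)
  Stage 1: F_1 = 10^(3.26/10) = 2.118, G_1 = 10^(−3.26/10) = 0.4721
  Stage 2: F_2 = 10^(3.08/10) = 2.032, G_2 = 10^(−3.08/10) = 0.4920
  Stage 3: F_3 = 10^(4.20/10) = 2.630, G_3 = 10^(16.5/10) = 44.67
Friis cascade:
  F = 2.118 + (2.032 − 1)/0.4721 + (2.630 − 1)/0.2323 = 11.32
NF = 10 log₁₀(11.32) = 10.54 dB

10.54 dB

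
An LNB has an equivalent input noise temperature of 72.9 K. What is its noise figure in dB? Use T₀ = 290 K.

F = 1 + T_e/T₀ = 1 + 72.9/290 = 1.25138
NF = 10 log₁₀(1.25138) = 0.974 dB

0.974 dB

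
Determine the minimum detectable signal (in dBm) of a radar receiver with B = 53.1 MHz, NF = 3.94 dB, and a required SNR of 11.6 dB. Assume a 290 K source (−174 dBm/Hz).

Sensitivity = −174 + 10 log₁₀(B) + NF + SNR_min
= −174 + 77.25 + 3.94 + 11.6
= −81.21 dBm → −81.2 dBm

−81.2 dBm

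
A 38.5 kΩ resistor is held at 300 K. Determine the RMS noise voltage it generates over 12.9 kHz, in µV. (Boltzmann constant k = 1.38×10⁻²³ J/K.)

V_n = √(4kTRB)
4kTRB = 4 × 1.38×10⁻²³ × 300 × 3.85×10⁴ × 1.29×10⁴ = 8.22×10⁻¹² V²
V_n = √(8.22×10⁻¹²) = 2.87×10⁻⁶ V = 2.87 µV

2.87 µV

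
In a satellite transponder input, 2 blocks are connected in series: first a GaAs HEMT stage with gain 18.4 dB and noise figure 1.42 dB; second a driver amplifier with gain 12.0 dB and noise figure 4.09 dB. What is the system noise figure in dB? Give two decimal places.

Convert to linear (a loss of L dB is a gain of −L dB): F_i = 10^(NF_i/10), G_i = 10^(G_i,dB/10)
  Stage 1: F_1 = 10^(1.42/10) = 1.387, G_1 = 10^(18.4/10) = 69.18
  Stage 2: F_2 = 10^(4.09/10) = 2.564, G_2 = 10^(12.0/10) = 15.85
Friis cascade:
  F = 1.387 + (2.564 − 1)/69.18 = 1.409
NF = 10 log₁₀(1.409) = 1.49 dB

1.49 dB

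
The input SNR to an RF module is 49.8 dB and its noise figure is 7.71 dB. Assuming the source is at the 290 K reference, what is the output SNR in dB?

42.09 dB

By definition F = SNR_in/SNR_out, so in dB: SNR_out = SNR_in − NF
SNR_out = 49.8 − 7.71 = 42.09 dB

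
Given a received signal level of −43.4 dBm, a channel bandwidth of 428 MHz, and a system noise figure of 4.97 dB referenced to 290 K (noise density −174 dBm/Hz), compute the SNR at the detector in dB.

Noise floor: N = −174 + 10 log₁₀(B) + NF
10 log₁₀(4.28×10⁸) = 86.31 dB
N = −174 + 86.31 + 4.97 = −82.72 dBm
SNR = P_sig − N = −43.4 − (−82.72) = 39.32 dB → 39.3 dB

39.3 dB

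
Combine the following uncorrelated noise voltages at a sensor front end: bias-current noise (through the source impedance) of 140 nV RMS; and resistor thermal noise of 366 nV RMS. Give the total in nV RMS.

Uncorrelated sources add in power (mean-square): V_tot = √(ΣV_i²)
V_tot = √[(1.40×10⁻⁷)² + (3.66×10⁻⁷)²] = 3.92×10⁻⁷ V = 392 nV

392 nV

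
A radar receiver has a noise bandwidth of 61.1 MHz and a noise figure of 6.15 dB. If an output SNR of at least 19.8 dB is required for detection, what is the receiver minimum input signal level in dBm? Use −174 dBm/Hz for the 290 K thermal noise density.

Sensitivity = −174 + 10 log₁₀(B) + NF + SNR_min
= −174 + 77.86 + 6.15 + 19.8
= −70.19 dBm → −70.2 dBm

−70.2 dBm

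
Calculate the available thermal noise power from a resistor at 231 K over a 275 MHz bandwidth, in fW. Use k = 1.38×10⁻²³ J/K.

P_n = kTB = 1.38×10⁻²³ × 231 × 2.75×10⁸ = 8.77×10⁻¹³ W = 877 fW

877 fW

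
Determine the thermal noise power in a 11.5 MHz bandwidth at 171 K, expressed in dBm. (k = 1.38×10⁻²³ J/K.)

−105.7 dBm

P_n = kTB = 1.38×10⁻²³ × 171 × 1.15×10⁷ = 2.71×10⁻¹⁴ W
In dBm: 10 log₁₀(2.71×10⁻¹⁴ / 10⁻³) = −105.7 dBm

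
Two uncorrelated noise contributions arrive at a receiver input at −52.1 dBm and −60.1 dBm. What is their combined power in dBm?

Convert to linear, add, convert back:
P₁ = 6.17×10⁻⁹ W, P₂ = 9.77×10⁻¹⁰ W
P_tot = 7.14×10⁻⁹ W → 10 log₁₀(P_tot / 10⁻³) = −51.5 dBm

−51.5 dBm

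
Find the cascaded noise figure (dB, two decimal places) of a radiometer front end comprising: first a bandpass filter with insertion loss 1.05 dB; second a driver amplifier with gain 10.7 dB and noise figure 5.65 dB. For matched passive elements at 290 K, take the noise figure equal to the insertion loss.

6.70 dB

Convert to linear (a loss of L dB is a gain of −L dB): F_i = 10^(NF_i/10), G_i = 10^(G_i,dB/10)
  Stage 1: F_1 = 10^(1.05/10) = 1.274, G_1 = 10^(−1.05/10) = 0.7852
  Stage 2: F_2 = 10^(5.65/10) = 3.673, G_2 = 10^(10.7/10) = 11.75
Friis cascade:
  F = 1.274 + (3.673 − 1)/0.7852 = 4.677
NF = 10 log₁₀(4.677) = 6.70 dB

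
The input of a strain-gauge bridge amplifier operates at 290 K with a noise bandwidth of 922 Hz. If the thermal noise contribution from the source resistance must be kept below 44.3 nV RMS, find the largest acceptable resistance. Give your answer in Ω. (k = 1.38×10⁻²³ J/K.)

133 Ω

Johnson–Nyquist: V_n = √(4kTRB) ⇒ R = V_n² / (4kTB)
4kTB = 4 × 1.38×10⁻²³ × 290 × 9.22×10² = 1.48×10⁻¹⁷
R = (4.43×10⁻⁸)² / 1.48×10⁻¹⁷ = 1.33×10² Ω = 133 Ω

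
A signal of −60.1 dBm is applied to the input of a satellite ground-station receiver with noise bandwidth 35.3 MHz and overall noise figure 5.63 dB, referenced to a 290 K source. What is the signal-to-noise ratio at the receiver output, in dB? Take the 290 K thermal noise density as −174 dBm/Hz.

32.8 dB

Noise floor: N = −174 + 10 log₁₀(B) + NF
10 log₁₀(3.53×10⁷) = 75.48 dB
N = −174 + 75.48 + 5.63 = −92.89 dBm
SNR = P_sig − N = −60.1 − (−92.89) = 32.79 dB → 32.8 dB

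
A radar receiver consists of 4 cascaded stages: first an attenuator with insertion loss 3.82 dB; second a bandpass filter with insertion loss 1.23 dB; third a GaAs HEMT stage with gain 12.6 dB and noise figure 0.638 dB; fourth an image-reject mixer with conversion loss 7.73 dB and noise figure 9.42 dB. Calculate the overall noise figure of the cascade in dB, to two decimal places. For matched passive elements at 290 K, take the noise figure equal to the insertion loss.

Convert to linear (a loss of L dB is a gain of −L dB): F_i = 10^(NF_i/10), G_i = 10^(G_i,dB/10)
  Stage 1: F_1 = 10^(3.82/10) = 2.410, G_1 = 10^(−3.82/10) = 0.4150
  Stage 2: F_2 = 10^(1.23/10) = 1.327, G_2 = 10^(−1.23/10) = 0.7534
  Stage 3: F_3 = 10^(0.638/10) = 1.158, G_3 = 10^(12.6/10) = 18.20
  Stage 4: F_4 = 10^(9.42/10) = 8.750, G_4 = 10^(−7.73/10) = 0.1687
Friis cascade:
  F = 2.410 + (1.327 − 1)/0.4150 + (1.158 − 1)/0.3126 + (8.750 − 1)/5.689 = 5.067
NF = 10 log₁₀(5.067) = 7.05 dB

7.05 dB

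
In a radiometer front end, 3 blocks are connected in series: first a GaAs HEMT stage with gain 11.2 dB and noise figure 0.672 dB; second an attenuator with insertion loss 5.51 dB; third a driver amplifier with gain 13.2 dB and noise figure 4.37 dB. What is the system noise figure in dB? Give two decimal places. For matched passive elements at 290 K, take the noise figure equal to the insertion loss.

Convert to linear (a loss of L dB is a gain of −L dB): F_i = 10^(NF_i/10), G_i = 10^(G_i,dB/10)
  Stage 1: F_1 = 10^(0.672/10) = 1.167, G_1 = 10^(11.2/10) = 13.18
  Stage 2: F_2 = 10^(5.51/10) = 3.556, G_2 = 10^(−5.51/10) = 0.2812
  Stage 3: F_3 = 10^(4.37/10) = 2.735, G_3 = 10^(13.2/10) = 20.89
Friis cascade:
  F = 1.167 + (3.556 − 1)/13.18 + (2.735 − 1)/3.707 = 1.829
NF = 10 log₁₀(1.829) = 2.62 dB

2.62 dB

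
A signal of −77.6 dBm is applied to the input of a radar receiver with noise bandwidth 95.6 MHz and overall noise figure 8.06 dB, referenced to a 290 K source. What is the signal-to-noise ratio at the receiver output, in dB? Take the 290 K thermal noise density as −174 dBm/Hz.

8.5 dB

Noise floor: N = −174 + 10 log₁₀(B) + NF
10 log₁₀(9.56×10⁷) = 79.8 dB
N = −174 + 79.8 + 8.06 = −86.14 dBm
SNR = P_sig − N = −77.6 − (−86.14) = 8.54 dB → 8.5 dB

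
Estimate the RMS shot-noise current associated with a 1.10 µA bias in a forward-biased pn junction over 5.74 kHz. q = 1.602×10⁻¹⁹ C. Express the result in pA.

I_n = √(2qI·B)
2qI·B = 2 × 1.602×10⁻¹⁹ × 1.10×10⁻⁶ × 5.74×10³ = 2.02×10⁻²¹ A²
I_n = √(2.02×10⁻²¹) = 4.50×10⁻¹¹ A = 45.0 pA

45.0 pA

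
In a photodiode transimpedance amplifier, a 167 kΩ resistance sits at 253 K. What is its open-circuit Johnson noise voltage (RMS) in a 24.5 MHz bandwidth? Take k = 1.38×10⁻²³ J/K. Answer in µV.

239 µV

V_n = √(4kTRB)
4kTRB = 4 × 1.38×10⁻²³ × 253 × 1.67×10⁵ × 2.45×10⁷ = 5.71×10⁻⁸ V²
V_n = √(5.71×10⁻⁸) = 2.39×10⁻⁴ V = 239 µV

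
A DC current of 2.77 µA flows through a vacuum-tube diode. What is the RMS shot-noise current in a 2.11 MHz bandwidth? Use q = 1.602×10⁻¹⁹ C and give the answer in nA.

I_n = √(2qI·B)
2qI·B = 2 × 1.602×10⁻¹⁹ × 2.77×10⁻⁶ × 2.11×10⁶ = 1.87×10⁻¹⁸ A²
I_n = √(1.87×10⁻¹⁸) = 1.37×10⁻⁹ A = 1.37 nA

1.37 nA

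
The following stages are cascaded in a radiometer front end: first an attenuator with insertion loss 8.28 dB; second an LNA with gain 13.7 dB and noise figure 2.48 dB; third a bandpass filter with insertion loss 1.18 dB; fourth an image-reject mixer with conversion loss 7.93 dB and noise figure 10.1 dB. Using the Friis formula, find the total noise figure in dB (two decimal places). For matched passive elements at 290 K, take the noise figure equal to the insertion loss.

Convert to linear (a loss of L dB is a gain of −L dB): F_i = 10^(NF_i/10), G_i = 10^(G_i,dB/10)
  Stage 1: F_1 = 10^(8.28/10) = 6.730, G_1 = 10^(−8.28/10) = 0.1486
  Stage 2: F_2 = 10^(2.48/10) = 1.770, G_2 = 10^(13.7/10) = 23.44
  Stage 3: F_3 = 10^(1.18/10) = 1.312, G_3 = 10^(−1.18/10) = 0.7621
  Stage 4: F_4 = 10^(10.1/10) = 10.23, G_4 = 10^(−7.93/10) = 0.1611
Friis cascade:
  F = 6.730 + (1.770 − 1)/0.1486 + (1.312 − 1)/3.483 + (10.23 − 1)/2.655 = 15.48
NF = 10 log₁₀(15.48) = 11.90 dB

11.90 dB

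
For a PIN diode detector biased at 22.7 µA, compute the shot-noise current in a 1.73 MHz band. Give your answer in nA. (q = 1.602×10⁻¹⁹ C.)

I_n = √(2qI·B)
2qI·B = 2 × 1.602×10⁻¹⁹ × 2.27×10⁻⁵ × 1.73×10⁶ = 1.26×10⁻¹⁷ A²
I_n = √(1.26×10⁻¹⁷) = 3.55×10⁻⁹ A = 3.55 nA

3.55 nA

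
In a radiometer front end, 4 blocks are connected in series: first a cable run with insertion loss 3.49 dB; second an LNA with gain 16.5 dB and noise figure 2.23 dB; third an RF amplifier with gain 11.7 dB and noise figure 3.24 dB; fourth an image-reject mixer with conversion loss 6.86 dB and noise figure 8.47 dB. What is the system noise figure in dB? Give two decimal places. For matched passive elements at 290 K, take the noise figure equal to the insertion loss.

5.81 dB

Convert to linear (a loss of L dB is a gain of −L dB): F_i = 10^(NF_i/10), G_i = 10^(G_i,dB/10)
  Stage 1: F_1 = 10^(3.49/10) = 2.234, G_1 = 10^(−3.49/10) = 0.4477
  Stage 2: F_2 = 10^(2.23/10) = 1.671, G_2 = 10^(16.5/10) = 44.67
  Stage 3: F_3 = 10^(3.24/10) = 2.109, G_3 = 10^(11.7/10) = 14.79
  Stage 4: F_4 = 10^(8.47/10) = 7.031, G_4 = 10^(−6.86/10) = 0.2061
Friis cascade:
  F = 2.234 + (1.671 − 1)/0.4477 + (2.109 − 1)/20.00 + (7.031 − 1)/295.8 = 3.808
NF = 10 log₁₀(3.808) = 5.81 dB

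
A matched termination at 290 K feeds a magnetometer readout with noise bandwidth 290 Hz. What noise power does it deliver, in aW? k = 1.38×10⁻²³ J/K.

1.16 aW

P_n = kTB = 1.38×10⁻²³ × 290 × 2.90×10² = 1.16×10⁻¹⁸ W = 1.16 aW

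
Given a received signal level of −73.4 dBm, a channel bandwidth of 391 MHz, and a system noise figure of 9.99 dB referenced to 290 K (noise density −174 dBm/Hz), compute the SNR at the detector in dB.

Noise floor: N = −174 + 10 log₁₀(B) + NF
10 log₁₀(3.91×10⁸) = 85.92 dB
N = −174 + 85.92 + 9.99 = −78.09 dBm
SNR = P_sig − N = −73.4 − (−78.09) = 4.69 dB → 4.7 dB

4.7 dB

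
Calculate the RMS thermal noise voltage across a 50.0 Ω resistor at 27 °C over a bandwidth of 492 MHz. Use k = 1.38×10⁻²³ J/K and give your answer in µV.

T = 27 °C + 273.15 = 300.15 K
V_n = √(4kTRB)
4kTRB = 4 × 1.38×10⁻²³ × 300.15 × 5.00×10¹ × 4.92×10⁸ = 4.08×10⁻¹⁰ V²
V_n = √(4.08×10⁻¹⁰) = 2.02×10⁻⁵ V = 20.2 µV

20.2 µV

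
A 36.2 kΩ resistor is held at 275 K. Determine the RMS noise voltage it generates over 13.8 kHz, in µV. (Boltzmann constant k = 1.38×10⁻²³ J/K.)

2.75 µV

V_n = √(4kTRB)
4kTRB = 4 × 1.38×10⁻²³ × 275 × 3.62×10⁴ × 1.38×10⁴ = 7.58×10⁻¹² V²
V_n = √(7.58×10⁻¹²) = 2.75×10⁻⁶ V = 2.75 µV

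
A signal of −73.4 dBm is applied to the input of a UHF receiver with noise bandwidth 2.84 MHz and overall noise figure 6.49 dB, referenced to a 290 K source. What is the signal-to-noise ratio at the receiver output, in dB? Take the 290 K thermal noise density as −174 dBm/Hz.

29.6 dB

Noise floor: N = −174 + 10 log₁₀(B) + NF
10 log₁₀(2.84×10⁶) = 64.53 dB
N = −174 + 64.53 + 6.49 = −102.98 dBm
SNR = P_sig − N = −73.4 − (−102.98) = 29.58 dB → 29.6 dB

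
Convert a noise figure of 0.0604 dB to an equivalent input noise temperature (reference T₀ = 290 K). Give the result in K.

4.06 K

F = 10^(0.0604/10) = 1.014
T_e = (F − 1)·T₀ = (1.014 − 1) × 290 = 4.06 K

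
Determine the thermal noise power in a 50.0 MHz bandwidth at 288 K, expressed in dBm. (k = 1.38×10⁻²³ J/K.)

−97.0 dBm

P_n = kTB = 1.38×10⁻²³ × 288 × 5.00×10⁷ = 1.99×10⁻¹³ W
In dBm: 10 log₁₀(1.99×10⁻¹³ / 10⁻³) = −97.0 dBm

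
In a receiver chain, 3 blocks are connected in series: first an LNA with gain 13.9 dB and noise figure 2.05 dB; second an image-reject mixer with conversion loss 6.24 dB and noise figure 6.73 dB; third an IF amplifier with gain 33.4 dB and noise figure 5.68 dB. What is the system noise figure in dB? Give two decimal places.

3.46 dB

Convert to linear (a loss of L dB is a gain of −L dB): F_i = 10^(NF_i/10), G_i = 10^(G_i,dB/10)
  Stage 1: F_1 = 10^(2.05/10) = 1.603, G_1 = 10^(13.9/10) = 24.55
  Stage 2: F_2 = 10^(6.73/10) = 4.710, G_2 = 10^(−6.24/10) = 0.2377
  Stage 3: F_3 = 10^(5.68/10) = 3.698, G_3 = 10^(33.4/10) = 2188
Friis cascade:
  F = 1.603 + (4.710 − 1)/24.55 + (3.698 − 1)/5.834 = 2.217
NF = 10 log₁₀(2.217) = 3.46 dB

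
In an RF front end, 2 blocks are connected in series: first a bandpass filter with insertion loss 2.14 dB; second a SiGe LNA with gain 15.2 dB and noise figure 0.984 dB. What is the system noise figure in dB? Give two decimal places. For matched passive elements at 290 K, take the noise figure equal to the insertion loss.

3.12 dB

Convert to linear (a loss of L dB is a gain of −L dB): F_i = 10^(NF_i/10), G_i = 10^(G_i,dB/10)
  Stage 1: F_1 = 10^(2.14/10) = 1.637, G_1 = 10^(−2.14/10) = 0.6109
  Stage 2: F_2 = 10^(0.984/10) = 1.254, G_2 = 10^(15.2/10) = 33.11
Friis cascade:
  F = 1.637 + (1.254 − 1)/0.6109 = 2.053
NF = 10 log₁₀(2.053) = 3.12 dB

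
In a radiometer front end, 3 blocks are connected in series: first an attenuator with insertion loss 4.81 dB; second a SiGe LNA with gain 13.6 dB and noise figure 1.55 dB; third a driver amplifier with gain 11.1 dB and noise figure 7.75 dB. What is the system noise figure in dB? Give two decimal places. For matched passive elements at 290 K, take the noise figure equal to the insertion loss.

6.97 dB

Convert to linear (a loss of L dB is a gain of −L dB): F_i = 10^(NF_i/10), G_i = 10^(G_i,dB/10)
  Stage 1: F_1 = 10^(4.81/10) = 3.027, G_1 = 10^(−4.81/10) = 0.3304
  Stage 2: F_2 = 10^(1.55/10) = 1.429, G_2 = 10^(13.6/10) = 22.91
  Stage 3: F_3 = 10^(7.75/10) = 5.957, G_3 = 10^(11.1/10) = 12.88
Friis cascade:
  F = 3.027 + (1.429 − 1)/0.3304 + (5.957 − 1)/7.568 = 4.980
NF = 10 log₁₀(4.980) = 6.97 dB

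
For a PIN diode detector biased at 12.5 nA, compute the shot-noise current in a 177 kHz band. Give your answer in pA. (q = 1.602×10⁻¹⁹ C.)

I_n = √(2qI·B)
2qI·B = 2 × 1.602×10⁻¹⁹ × 1.25×10⁻⁸ × 1.77×10⁵ = 7.09×10⁻²² A²
I_n = √(7.09×10⁻²²) = 2.66×10⁻¹¹ A = 26.6 pA

26.6 pA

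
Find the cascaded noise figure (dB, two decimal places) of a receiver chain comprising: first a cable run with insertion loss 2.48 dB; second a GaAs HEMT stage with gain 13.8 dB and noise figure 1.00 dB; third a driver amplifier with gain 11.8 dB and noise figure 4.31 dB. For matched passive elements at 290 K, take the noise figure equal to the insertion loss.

3.72 dB

Convert to linear (a loss of L dB is a gain of −L dB): F_i = 10^(NF_i/10), G_i = 10^(G_i,dB/10)
  Stage 1: F_1 = 10^(2.48/10) = 1.770, G_1 = 10^(−2.48/10) = 0.5649
  Stage 2: F_2 = 10^(1.00/10) = 1.259, G_2 = 10^(13.8/10) = 23.99
  Stage 3: F_3 = 10^(4.31/10) = 2.698, G_3 = 10^(11.8/10) = 15.14
Friis cascade:
  F = 1.770 + (1.259 − 1)/0.5649 + (2.698 − 1)/13.55 = 2.354
NF = 10 log₁₀(2.354) = 3.72 dB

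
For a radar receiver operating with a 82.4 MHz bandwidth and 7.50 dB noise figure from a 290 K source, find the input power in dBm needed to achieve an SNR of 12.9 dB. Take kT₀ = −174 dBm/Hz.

−74.4 dBm

Sensitivity = −174 + 10 log₁₀(B) + NF + SNR_min
= −174 + 79.16 + 7.50 + 12.9
= −74.44 dBm → −74.4 dBm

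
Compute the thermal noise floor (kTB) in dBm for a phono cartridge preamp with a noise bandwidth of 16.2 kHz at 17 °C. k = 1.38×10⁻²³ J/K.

−131.9 dBm

T = 17 °C + 273.15 = 290.15 K
P_n = kTB = 1.38×10⁻²³ × 290.15 × 1.62×10⁴ = 6.49×10⁻¹⁷ W
In dBm: 10 log₁₀(6.49×10⁻¹⁷ / 10⁻³) = −131.9 dBm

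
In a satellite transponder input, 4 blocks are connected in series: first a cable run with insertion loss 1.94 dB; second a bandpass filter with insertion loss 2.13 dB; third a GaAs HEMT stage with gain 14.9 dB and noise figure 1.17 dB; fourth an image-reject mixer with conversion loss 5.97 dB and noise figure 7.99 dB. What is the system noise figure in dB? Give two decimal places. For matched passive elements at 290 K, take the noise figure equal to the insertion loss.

5.77 dB

Convert to linear (a loss of L dB is a gain of −L dB): F_i = 10^(NF_i/10), G_i = 10^(G_i,dB/10)
  Stage 1: F_1 = 10^(1.94/10) = 1.563, G_1 = 10^(−1.94/10) = 0.6397
  Stage 2: F_2 = 10^(2.13/10) = 1.633, G_2 = 10^(−2.13/10) = 0.6124
  Stage 3: F_3 = 10^(1.17/10) = 1.309, G_3 = 10^(14.9/10) = 30.90
  Stage 4: F_4 = 10^(7.99/10) = 6.295, G_4 = 10^(−5.97/10) = 0.2529
Friis cascade:
  F = 1.563 + (1.633 − 1)/0.6397 + (1.309 − 1)/0.3917 + (6.295 − 1)/12.11 = 3.779
NF = 10 log₁₀(3.779) = 5.77 dB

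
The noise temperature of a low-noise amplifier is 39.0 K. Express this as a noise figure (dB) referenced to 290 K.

F = 1 + T_e/T₀ = 1 + 39.0/290 = 1.13448
NF = 10 log₁₀(1.13448) = 0.548 dB

0.548 dB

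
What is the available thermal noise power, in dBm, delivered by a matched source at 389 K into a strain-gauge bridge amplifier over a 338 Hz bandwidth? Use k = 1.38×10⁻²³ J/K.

−147.4 dBm

P_n = kTB = 1.38×10⁻²³ × 389 × 3.38×10² = 1.81×10⁻¹⁸ W
In dBm: 10 log₁₀(1.81×10⁻¹⁸ / 10⁻³) = −147.4 dBm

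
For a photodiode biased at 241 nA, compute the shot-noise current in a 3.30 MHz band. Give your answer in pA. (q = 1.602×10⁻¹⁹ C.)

505 pA

I_n = √(2qI·B)
2qI·B = 2 × 1.602×10⁻¹⁹ × 2.41×10⁻⁷ × 3.30×10⁶ = 2.55×10⁻¹⁹ A²
I_n = √(2.55×10⁻¹⁹) = 5.05×10⁻¹⁰ A = 505 pA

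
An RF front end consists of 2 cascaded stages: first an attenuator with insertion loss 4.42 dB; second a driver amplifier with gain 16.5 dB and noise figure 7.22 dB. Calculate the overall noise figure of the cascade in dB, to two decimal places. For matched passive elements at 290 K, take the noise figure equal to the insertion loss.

Convert to linear (a loss of L dB is a gain of −L dB): F_i = 10^(NF_i/10), G_i = 10^(G_i,dB/10)
  Stage 1: F_1 = 10^(4.42/10) = 2.767, G_1 = 10^(−4.42/10) = 0.3614
  Stage 2: F_2 = 10^(7.22/10) = 5.272, G_2 = 10^(16.5/10) = 44.67
Friis cascade:
  F = 2.767 + (5.272 − 1)/0.3614 = 14.59
NF = 10 log₁₀(14.59) = 11.64 dB

11.64 dB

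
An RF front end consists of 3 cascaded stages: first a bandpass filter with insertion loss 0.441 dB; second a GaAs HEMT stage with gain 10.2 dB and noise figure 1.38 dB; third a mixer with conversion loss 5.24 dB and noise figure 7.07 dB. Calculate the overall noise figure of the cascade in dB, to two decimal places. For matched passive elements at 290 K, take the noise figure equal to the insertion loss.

2.91 dB

Convert to linear (a loss of L dB is a gain of −L dB): F_i = 10^(NF_i/10), G_i = 10^(G_i,dB/10)
  Stage 1: F_1 = 10^(0.441/10) = 1.107, G_1 = 10^(−0.441/10) = 0.9034
  Stage 2: F_2 = 10^(1.38/10) = 1.374, G_2 = 10^(10.2/10) = 10.47
  Stage 3: F_3 = 10^(7.07/10) = 5.093, G_3 = 10^(−5.24/10) = 0.2992
Friis cascade:
  F = 1.107 + (1.374 − 1)/0.9034 + (5.093 − 1)/9.460 = 1.954
NF = 10 log₁₀(1.954) = 2.91 dB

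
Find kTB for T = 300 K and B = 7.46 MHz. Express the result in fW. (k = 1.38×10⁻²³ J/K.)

P_n = kTB = 1.38×10⁻²³ × 300 × 7.46×10⁶ = 3.09×10⁻¹⁴ W = 30.9 fW

30.9 fW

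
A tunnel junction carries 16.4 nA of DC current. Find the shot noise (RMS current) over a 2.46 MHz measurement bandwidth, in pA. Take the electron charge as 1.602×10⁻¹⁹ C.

I_n = √(2qI·B)
2qI·B = 2 × 1.602×10⁻¹⁹ × 1.64×10⁻⁸ × 2.46×10⁶ = 1.29×10⁻²⁰ A²
I_n = √(1.29×10⁻²⁰) = 1.14×10⁻¹⁰ A = 114 pA

114 pA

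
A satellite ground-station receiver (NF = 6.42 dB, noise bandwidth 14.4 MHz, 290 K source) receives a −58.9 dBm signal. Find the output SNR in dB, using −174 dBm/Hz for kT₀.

37.1 dB

Noise floor: N = −174 + 10 log₁₀(B) + NF
10 log₁₀(1.44×10⁷) = 71.58 dB
N = −174 + 71.58 + 6.42 = −96.00 dBm
SNR = P_sig − N = −58.9 − (−96.00) = 37.10 dB → 37.1 dB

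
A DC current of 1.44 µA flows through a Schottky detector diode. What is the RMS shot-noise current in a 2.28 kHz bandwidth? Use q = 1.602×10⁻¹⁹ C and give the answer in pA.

32.4 pA

I_n = √(2qI·B)
2qI·B = 2 × 1.602×10⁻¹⁹ × 1.44×10⁻⁶ × 2.28×10³ = 1.05×10⁻²¹ A²
I_n = √(1.05×10⁻²¹) = 3.24×10⁻¹¹ A = 32.4 pA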